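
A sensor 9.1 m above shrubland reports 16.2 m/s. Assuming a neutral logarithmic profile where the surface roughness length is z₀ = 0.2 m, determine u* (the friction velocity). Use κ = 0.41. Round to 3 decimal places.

Log law: V(z) = (u*/κ) · ln(z/z₀) ⇒ u* = κ · V / ln(z/z₀)
u* = 0.41 × 16.2 / ln(9.1/0.2) = 0.41 × 16.2 / 3.8177
   = 6.6420 / 3.8177 = 1.7398 m/s

u* ≈ 1.740 m/s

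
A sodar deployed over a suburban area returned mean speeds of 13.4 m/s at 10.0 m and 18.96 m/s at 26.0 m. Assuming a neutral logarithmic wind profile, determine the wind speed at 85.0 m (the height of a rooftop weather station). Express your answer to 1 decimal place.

25.9 m/s

Log law: V ∝ ln(z/z₀). From the pair, with r = V₁/V₂ = 0.70675,
ln z₀ = (ln z₁ − r·ln z₂)/(1 − r) = (2.3026 − 0.70675×3.2581)/0.29325 = -0.0003 → z₀ = 0.9997 m
V₃ = V₁ · ln(z₃/z₀)/ln(z₁/z₀) = 13.4 × 4.4429/2.3029 = 25.8528 m/s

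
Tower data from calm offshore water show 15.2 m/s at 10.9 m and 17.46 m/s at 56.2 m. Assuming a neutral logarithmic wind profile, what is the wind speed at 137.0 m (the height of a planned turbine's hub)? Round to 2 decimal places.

18.69 m/s

Log law: V ∝ ln(z/z₀). From the pair, with r = V₁/V₂ = 0.87056,
ln z₀ = (ln z₁ − r·ln z₂)/(1 − r) = (2.3888 − 0.87056×4.0289)/0.12944 = -8.6424 → z₀ = 0.0001765 m
V₃ = V₁ · ln(z₃/z₀)/ln(z₁/z₀) = 15.2 × 13.5623/11.0311 = 18.6878 m/s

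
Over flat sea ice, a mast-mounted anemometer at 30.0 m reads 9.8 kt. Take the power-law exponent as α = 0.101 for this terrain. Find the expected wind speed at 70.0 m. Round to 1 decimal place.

Power-law profile: V₂ = V₁ · (z₂/z₁)^α
V₂ = 9.8 × (70.0/30.0)^0.101 = 9.8 × (2.3333)^0.101
    = 9.8 × 1.0893 = 10.6756 kt

10.7 kt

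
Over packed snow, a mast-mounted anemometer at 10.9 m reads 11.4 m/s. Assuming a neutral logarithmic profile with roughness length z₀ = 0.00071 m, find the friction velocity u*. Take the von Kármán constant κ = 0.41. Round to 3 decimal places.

Log law: V(z) = (u*/κ) · ln(z/z₀) ⇒ u* = κ · V / ln(z/z₀)
u* = 0.41 × 11.4 / ln(10.9/0.00071) = 0.41 × 11.4 / 9.6390
   = 4.6740 / 9.6390 = 0.4849 m/s

u* ≈ 0.485 m/s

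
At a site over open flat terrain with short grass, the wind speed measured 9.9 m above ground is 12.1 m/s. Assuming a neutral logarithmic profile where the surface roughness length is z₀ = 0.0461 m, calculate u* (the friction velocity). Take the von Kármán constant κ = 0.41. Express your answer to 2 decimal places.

u* ≈ 0.92 m/s

Log law: V(z) = (u*/κ) · ln(z/z₀) ⇒ u* = κ · V / ln(z/z₀)
u* = 0.41 × 12.1 / ln(9.9/0.0461) = 0.41 × 12.1 / 5.3695
   = 4.9610 / 5.3695 = 0.9239 m/s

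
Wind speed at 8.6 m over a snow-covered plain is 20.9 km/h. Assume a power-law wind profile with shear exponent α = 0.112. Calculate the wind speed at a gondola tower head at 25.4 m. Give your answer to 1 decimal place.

Power-law profile: V₂ = V₁ · (z₂/z₁)^α
V₂ = 20.9 × (25.4/8.6)^0.112 = 20.9 × (2.9535)^0.112
    = 20.9 × 1.1290 = 23.5952 km/h

23.6 km/h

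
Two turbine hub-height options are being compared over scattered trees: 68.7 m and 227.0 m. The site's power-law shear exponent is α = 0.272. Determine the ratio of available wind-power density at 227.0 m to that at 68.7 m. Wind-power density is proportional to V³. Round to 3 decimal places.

Speed ratio: V_B/V_A = (z_B/z_A)^α = (227.0/68.7)^0.272 = (3.3042)^0.272 = 1.38416
Power-density ratio: P_B/P_A = (V_B/V_A)³ = (1.38416)³ = 2.65192

2.652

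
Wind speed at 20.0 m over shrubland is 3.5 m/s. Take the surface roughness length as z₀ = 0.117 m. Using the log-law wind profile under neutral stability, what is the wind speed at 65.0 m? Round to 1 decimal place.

Log law: V(z) ∝ ln(z/z₀), so V₂/V₁ = ln(z₂/z₀) / ln(z₁/z₀).
ln(65.0/0.117) = 6.3200, ln(20.0/0.117) = 5.1413
V₂ = 3.5 × 6.3200/5.1413 = 3.5 × 1.2293 = 4.3024 m/s

4.3 m/s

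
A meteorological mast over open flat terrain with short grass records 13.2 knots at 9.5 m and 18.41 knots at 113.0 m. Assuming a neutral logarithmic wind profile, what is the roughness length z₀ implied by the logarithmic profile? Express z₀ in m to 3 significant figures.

Log law: V(z) ∝ ln(z/z₀). With r = V₁/V₂ = 13.2/18.41 = 0.71700,
r · ln(z₂/z₀) = ln(z₁/z₀) ⇒ ln z₀ = (ln z₁ − r·ln z₂)/(1 − r)
ln z₀ = (2.25129 − 0.71700×4.72739) / 0.28300 = -4.0221
z₀ = exp(-4.0221) = 0.01791 m

z₀ ≈ 0.0179 m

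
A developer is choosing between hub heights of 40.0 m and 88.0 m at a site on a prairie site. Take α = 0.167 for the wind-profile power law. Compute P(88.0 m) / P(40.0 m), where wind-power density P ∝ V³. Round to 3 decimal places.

1.484

Speed ratio: V_B/V_A = (z_B/z_A)^α = (88.0/40.0)^0.167 = (2.2000)^0.167 = 1.14073
Power-density ratio: P_B/P_A = (V_B/V_A)³ = (1.14073)³ = 1.48441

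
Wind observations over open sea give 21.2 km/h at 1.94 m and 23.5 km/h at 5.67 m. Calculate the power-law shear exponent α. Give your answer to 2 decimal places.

Power law: V₂/V₁ = (z₂/z₁)^α ⇒ α = ln(V₂/V₁) / ln(z₂/z₁)
α = ln(23.5/21.2) / ln(5.67/1.94) = ln(1.1085) / ln(2.9227)
  = 0.10300 / 1.07250 = 0.09604

α ≈ 0.10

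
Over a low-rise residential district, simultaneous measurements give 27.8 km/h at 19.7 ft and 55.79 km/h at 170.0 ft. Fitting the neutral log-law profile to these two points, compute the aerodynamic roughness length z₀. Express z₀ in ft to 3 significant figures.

z₀ ≈ 2.32 ft

Log law: V(z) ∝ ln(z/z₀). With r = V₁/V₂ = 27.8/55.79 = 0.49830,
r · ln(z₂/z₀) = ln(z₁/z₀) ⇒ ln z₀ = (ln z₁ − r·ln z₂)/(1 − r)
ln z₀ = (2.98062 − 0.49830×5.13580) / 0.50170 = 0.8401
z₀ = exp(0.8401) = 2.317 ft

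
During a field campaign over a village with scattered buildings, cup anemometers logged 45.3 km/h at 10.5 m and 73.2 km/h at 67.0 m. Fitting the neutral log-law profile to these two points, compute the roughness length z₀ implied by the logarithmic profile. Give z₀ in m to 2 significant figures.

z₀ ≈ 0.52 m

Log law: V(z) ∝ ln(z/z₀). With r = V₁/V₂ = 45.3/73.2 = 0.61885,
r · ln(z₂/z₀) = ln(z₁/z₀) ⇒ ln z₀ = (ln z₁ − r·ln z₂)/(1 − r)
ln z₀ = (2.35138 − 0.61885×4.20469) / 0.38115 = -0.6578
z₀ = exp(-0.6578) = 0.5180 m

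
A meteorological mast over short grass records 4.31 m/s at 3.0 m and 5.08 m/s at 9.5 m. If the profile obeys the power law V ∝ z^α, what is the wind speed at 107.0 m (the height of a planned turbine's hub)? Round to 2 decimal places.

First find α: α = ln(V₂/V₁)/ln(z₂/z₁) = ln(5.08/4.31)/ln(9.5/3.0) = 0.16437/1.15268 = 0.1426
Extrapolate from 9.5 m to 107.0 m: V₃ = 5.08 × (107.0/9.5)^0.1426 = 5.08 × 1.4124 = 7.1752 m/s

7.18 m/s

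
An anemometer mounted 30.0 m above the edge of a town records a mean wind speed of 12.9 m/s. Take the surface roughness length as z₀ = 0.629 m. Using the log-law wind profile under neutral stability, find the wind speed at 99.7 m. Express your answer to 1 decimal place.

Log law: V(z) ∝ ln(z/z₀), so V₂/V₁ = ln(z₂/z₀) / ln(z₁/z₀).
ln(99.7/0.629) = 5.0658, ln(30.0/0.629) = 3.8648
V₂ = 12.9 × 5.0658/3.8648 = 12.9 × 1.3107 = 16.9086 m/s

16.9 m/s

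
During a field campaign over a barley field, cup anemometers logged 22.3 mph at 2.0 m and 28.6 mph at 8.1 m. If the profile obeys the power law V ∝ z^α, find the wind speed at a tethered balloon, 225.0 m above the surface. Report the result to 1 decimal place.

51.7 mph

First find α: α = ln(V₂/V₁)/ln(z₂/z₁) = ln(28.6/22.3)/ln(8.1/2.0) = 0.24882/1.39872 = 0.1779
Extrapolate from 8.1 m to 225.0 m: V₃ = 28.6 × (225.0/8.1)^0.1779 = 28.6 × 1.8064 = 51.6640 mph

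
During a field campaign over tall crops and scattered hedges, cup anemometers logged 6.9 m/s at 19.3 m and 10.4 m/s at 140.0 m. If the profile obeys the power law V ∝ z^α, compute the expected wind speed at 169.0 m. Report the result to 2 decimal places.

10.81 m/s

First find α: α = ln(V₂/V₁)/ln(z₂/z₁) = ln(10.4/6.9)/ln(140.0/19.3) = 0.41028/1.98154 = 0.2071
Extrapolate from 140.0 m to 169.0 m: V₃ = 10.4 × (169.0/140.0)^0.2071 = 10.4 × 1.0397 = 10.8134 m/s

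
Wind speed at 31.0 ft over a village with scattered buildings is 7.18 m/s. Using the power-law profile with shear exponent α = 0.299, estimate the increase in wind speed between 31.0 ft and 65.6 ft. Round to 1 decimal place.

1.8 m/s

Power law: V₂ = V₁ · (z₂/z₁)^α = 7.18 × (2.1161)^0.299 = 8.9838 m/s
ΔV = 8.9838 − 7.18 = 1.8038 m/s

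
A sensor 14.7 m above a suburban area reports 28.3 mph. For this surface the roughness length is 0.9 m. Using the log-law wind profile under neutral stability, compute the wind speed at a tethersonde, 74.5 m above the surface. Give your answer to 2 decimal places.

44.74 mph

Log law: V(z) ∝ ln(z/z₀), so V₂/V₁ = ln(z₂/z₀) / ln(z₁/z₀).
ln(74.5/0.9) = 4.4162, ln(14.7/0.9) = 2.7932
V₂ = 28.3 × 4.4162/2.7932 = 28.3 × 1.5810 = 44.7433 mph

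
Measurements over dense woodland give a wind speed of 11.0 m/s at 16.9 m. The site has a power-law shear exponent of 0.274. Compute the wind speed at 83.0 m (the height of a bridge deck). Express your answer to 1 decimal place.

17.0 m/s

Power-law profile: V₂ = V₁ · (z₂/z₁)^α
V₂ = 11.0 × (83.0/16.9)^0.274 = 11.0 × (4.9112)^0.274
    = 11.0 × 1.5466 = 17.0129 m/s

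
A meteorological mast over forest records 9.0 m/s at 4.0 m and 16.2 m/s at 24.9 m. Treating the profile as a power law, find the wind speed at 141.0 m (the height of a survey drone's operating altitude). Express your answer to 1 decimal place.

28.3 m/s

First find α: α = ln(V₂/V₁)/ln(z₂/z₁) = ln(16.2/9.0)/ln(24.9/4.0) = 0.58779/1.82857 = 0.3214
Extrapolate from 24.9 m to 141.0 m: V₃ = 16.2 × (141.0/24.9)^0.3214 = 16.2 × 1.7460 = 28.2859 m/s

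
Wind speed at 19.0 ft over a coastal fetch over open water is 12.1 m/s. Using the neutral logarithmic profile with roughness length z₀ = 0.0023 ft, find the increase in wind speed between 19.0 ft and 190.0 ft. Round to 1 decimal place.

3.1 m/s

Log law: V₂ = V₁ · ln(z₂/z₀)/ln(z₁/z₀) = 12.1 × 11.3219/9.0193 = 15.1891 m/s
ΔV = 15.1891 − 12.1 = 3.0891 m/s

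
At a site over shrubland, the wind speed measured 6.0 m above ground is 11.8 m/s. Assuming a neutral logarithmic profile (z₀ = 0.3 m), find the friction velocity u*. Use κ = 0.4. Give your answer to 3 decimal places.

u* ≈ 1.576 m/s

Log law: V(z) = (u*/κ) · ln(z/z₀) ⇒ u* = κ · V / ln(z/z₀)
u* = 0.4 × 11.8 / ln(6.0/0.3) = 0.4 × 11.8 / 2.9957
   = 4.7200 / 2.9957 = 1.5756 m/s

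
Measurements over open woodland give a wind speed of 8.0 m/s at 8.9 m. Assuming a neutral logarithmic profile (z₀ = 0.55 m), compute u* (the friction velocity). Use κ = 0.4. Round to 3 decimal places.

Log law: V(z) = (u*/κ) · ln(z/z₀) ⇒ u* = κ · V / ln(z/z₀)
u* = 0.4 × 8.0 / ln(8.9/0.55) = 0.4 × 8.0 / 2.7839
   = 3.2000 / 2.7839 = 1.1495 m/s

u* ≈ 1.149 m/s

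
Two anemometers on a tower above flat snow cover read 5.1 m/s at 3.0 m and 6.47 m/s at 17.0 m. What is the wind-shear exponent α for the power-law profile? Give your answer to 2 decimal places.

Power law: V₂/V₁ = (z₂/z₁)^α ⇒ α = ln(V₂/V₁) / ln(z₂/z₁)
α = ln(6.47/5.1) / ln(17.0/3.0) = ln(1.2686) / ln(5.6667)
  = 0.23794 / 1.73460 = 0.13717

α ≈ 0.14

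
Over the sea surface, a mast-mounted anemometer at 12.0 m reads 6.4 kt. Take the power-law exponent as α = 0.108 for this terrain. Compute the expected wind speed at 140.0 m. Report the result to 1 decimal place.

8.3 kt

Power-law profile: V₂ = V₁ · (z₂/z₁)^α
V₂ = 6.4 × (140.0/12.0)^0.108 = 6.4 × (11.6667)^0.108
    = 6.4 × 1.3039 = 8.3447 kt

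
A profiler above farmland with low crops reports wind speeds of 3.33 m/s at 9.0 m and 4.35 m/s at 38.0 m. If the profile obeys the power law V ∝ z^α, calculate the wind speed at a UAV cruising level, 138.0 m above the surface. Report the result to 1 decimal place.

First find α: α = ln(V₂/V₁)/ln(z₂/z₁) = ln(4.35/3.33)/ln(38.0/9.0) = 0.26720/1.44036 = 0.1855
Extrapolate from 38.0 m to 138.0 m: V₃ = 4.35 × (138.0/38.0)^0.1855 = 4.35 × 1.2703 = 5.5258 m/s

5.5 m/s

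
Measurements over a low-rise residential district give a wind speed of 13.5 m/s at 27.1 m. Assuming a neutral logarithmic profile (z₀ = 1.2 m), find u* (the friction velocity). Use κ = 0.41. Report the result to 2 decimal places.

Log law: V(z) = (u*/κ) · ln(z/z₀) ⇒ u* = κ · V / ln(z/z₀)
u* = 0.41 × 13.5 / ln(27.1/1.2) = 0.41 × 13.5 / 3.1172
   = 5.5350 / 3.1172 = 1.7756 m/s

u* ≈ 1.78 m/s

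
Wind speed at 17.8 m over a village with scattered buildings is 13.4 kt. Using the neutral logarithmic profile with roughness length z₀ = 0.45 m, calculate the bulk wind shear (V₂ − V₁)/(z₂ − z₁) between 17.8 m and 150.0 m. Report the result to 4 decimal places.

0.0587 kt/m

Log law: V₂ = V₁ · ln(z₂/z₀)/ln(z₁/z₀) = 13.4 × 5.8091/3.6777 = 21.1661 kt
ΔV/Δz = (21.1661 − 13.4)/(150.0 − 17.8) = 7.7661/132.2000 = 0.05874 kt/m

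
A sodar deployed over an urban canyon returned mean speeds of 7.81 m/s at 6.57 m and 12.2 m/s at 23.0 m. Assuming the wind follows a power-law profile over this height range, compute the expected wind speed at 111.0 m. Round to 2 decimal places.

First find α: α = ln(V₂/V₁)/ln(z₂/z₁) = ln(12.2/7.81)/ln(23.0/6.57) = 0.44603/1.25298 = 0.3560
Extrapolate from 23.0 m to 111.0 m: V₃ = 12.2 × (111.0/23.0)^0.3560 = 12.2 × 1.7512 = 21.3650 m/s

21.37 m/s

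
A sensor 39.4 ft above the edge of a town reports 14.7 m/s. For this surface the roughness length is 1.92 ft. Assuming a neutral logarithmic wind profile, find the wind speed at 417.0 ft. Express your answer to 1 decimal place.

Log law: V(z) ∝ ln(z/z₀), so V₂/V₁ = ln(z₂/z₀) / ln(z₁/z₀).
ln(417.0/1.92) = 5.3808, ln(39.4/1.92) = 3.0214
V₂ = 14.7 × 5.3808/3.0214 = 14.7 × 1.7809 = 26.1786 m/s

26.2 m/s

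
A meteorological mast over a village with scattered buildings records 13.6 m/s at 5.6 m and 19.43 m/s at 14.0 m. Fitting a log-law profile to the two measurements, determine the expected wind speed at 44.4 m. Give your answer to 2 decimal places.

Log law: V ∝ ln(z/z₀). From the pair, with r = V₁/V₂ = 0.69995,
ln z₀ = (ln z₁ − r·ln z₂)/(1 − r) = (1.7228 − 0.69995×2.6391)/0.30005 = -0.4147 → z₀ = 0.6605 m
V₃ = V₁ · ln(z₃/z₀)/ln(z₁/z₀) = 13.6 × 4.2080/2.1375 = 26.7736 m/s

26.77 m/s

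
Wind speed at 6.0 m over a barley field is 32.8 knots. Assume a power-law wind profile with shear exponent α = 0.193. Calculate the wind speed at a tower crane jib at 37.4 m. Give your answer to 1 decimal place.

46.7 knots

Power-law profile: V₂ = V₁ · (z₂/z₁)^α
V₂ = 32.8 × (37.4/6.0)^0.193 = 32.8 × (6.2333)^0.193
    = 32.8 × 1.4236 = 46.6933 knots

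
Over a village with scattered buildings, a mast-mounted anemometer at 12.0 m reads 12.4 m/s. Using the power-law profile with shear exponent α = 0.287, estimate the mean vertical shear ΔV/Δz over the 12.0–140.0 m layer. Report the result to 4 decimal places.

Power law: V₂ = V₁ · (z₂/z₁)^α = 12.4 × (11.6667)^0.287 = 25.0978 m/s
ΔV/Δz = (25.0978 − 12.4)/(140.0 − 12.0) = 12.6978/128.0000 = 0.09920 m/s/m

0.0992 m/s/m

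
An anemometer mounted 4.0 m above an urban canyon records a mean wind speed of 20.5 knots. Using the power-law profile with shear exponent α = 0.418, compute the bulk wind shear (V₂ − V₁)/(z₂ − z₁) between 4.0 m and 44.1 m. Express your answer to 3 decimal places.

Power law: V₂ = V₁ · (z₂/z₁)^α = 20.5 × (11.0250)^0.418 = 55.9072 knots
ΔV/Δz = (55.9072 − 20.5)/(44.1 − 4.0) = 35.4072/40.1000 = 0.88297 knots/m

0.883 knots/m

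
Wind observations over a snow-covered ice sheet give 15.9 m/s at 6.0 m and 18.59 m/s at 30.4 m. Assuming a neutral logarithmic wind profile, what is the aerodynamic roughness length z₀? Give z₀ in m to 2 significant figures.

z₀ ≈ 0.00041 m

Log law: V(z) ∝ ln(z/z₀). With r = V₁/V₂ = 15.9/18.59 = 0.85530,
r · ln(z₂/z₀) = ln(z₁/z₀) ⇒ ln z₀ = (ln z₁ − r·ln z₂)/(1 − r)
ln z₀ = (1.79176 − 0.85530×3.41444) / 0.14470 = -7.7996
z₀ = exp(-7.7996) = 0.0004099 m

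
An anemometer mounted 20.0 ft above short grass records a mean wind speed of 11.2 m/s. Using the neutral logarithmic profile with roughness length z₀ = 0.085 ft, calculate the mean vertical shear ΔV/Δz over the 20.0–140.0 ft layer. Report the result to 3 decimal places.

0.033 m/s/ft

Log law: V₂ = V₁ · ln(z₂/z₀)/ln(z₁/z₀) = 11.2 × 7.4067/5.4608 = 15.1910 m/s
ΔV/Δz = (15.1910 − 11.2)/(140.0 − 20.0) = 3.9910/120.0000 = 0.03326 m/s/ft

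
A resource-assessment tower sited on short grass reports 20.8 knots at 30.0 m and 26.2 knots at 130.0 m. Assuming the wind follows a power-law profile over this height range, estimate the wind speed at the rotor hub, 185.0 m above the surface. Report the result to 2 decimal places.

27.70 knots

First find α: α = ln(V₂/V₁)/ln(z₂/z₁) = ln(26.2/20.8)/ln(130.0/30.0) = 0.23081/1.46634 = 0.1574
Extrapolate from 130.0 m to 185.0 m: V₃ = 26.2 × (185.0/130.0)^0.1574 = 26.2 × 1.0571 = 27.6962 knots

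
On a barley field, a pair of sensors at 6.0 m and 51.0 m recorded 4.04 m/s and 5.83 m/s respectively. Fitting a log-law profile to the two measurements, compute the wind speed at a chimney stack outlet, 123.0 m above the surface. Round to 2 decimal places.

6.57 m/s

Log law: V ∝ ln(z/z₀). From the pair, with r = V₁/V₂ = 0.69297,
ln z₀ = (ln z₁ − r·ln z₂)/(1 − r) = (1.7918 − 0.69297×3.9318)/0.30703 = -3.0383 → z₀ = 0.04791 m
V₃ = V₁ · ln(z₃/z₀)/ln(z₁/z₀) = 4.04 × 7.8505/4.8301 = 6.5664 m/s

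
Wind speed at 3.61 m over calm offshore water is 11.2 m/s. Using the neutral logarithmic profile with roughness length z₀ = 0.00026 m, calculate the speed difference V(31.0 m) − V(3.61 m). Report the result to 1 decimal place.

Log law: V₂ = V₁ · ln(z₂/z₀)/ln(z₁/z₀) = 11.2 × 11.6888/9.5385 = 13.7248 m/s
ΔV = 13.7248 − 11.2 = 2.5248 m/s

2.5 m/s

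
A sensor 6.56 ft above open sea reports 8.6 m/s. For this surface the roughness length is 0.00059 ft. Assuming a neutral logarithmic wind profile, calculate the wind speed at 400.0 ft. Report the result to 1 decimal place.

12.4 m/s

Log law: V(z) ∝ ln(z/z₀), so V₂/V₁ = ln(z₂/z₀) / ln(z₁/z₀).
ln(400.0/0.00059) = 13.4269, ln(6.56/0.00059) = 9.3164
V₂ = 8.6 × 13.4269/9.3164 = 8.6 × 1.4412 = 12.3944 m/s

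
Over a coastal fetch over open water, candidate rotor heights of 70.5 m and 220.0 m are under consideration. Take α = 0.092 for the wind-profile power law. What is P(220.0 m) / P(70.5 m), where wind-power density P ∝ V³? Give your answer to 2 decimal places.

Speed ratio: V_B/V_A = (z_B/z_A)^α = (220.0/70.5)^0.092 = (3.1206)^0.092 = 1.11037
Power-density ratio: P_B/P_A = (V_B/V_A)³ = (1.11037)³ = 1.36902

1.37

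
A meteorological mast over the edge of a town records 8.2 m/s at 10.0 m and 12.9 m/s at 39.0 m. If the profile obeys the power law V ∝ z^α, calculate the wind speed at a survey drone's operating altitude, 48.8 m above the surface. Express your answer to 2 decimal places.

First find α: α = ln(V₂/V₁)/ln(z₂/z₁) = ln(12.9/8.2)/ln(39.0/10.0) = 0.45309/1.36098 = 0.3329
Extrapolate from 39.0 m to 48.8 m: V₃ = 12.9 × (48.8/39.0)^0.3329 = 12.9 × 1.0775 = 13.8996 m/s

13.90 m/s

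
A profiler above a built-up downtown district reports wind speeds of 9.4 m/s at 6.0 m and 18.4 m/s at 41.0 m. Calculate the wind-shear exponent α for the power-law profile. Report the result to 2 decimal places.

Power law: V₂/V₁ = (z₂/z₁)^α ⇒ α = ln(V₂/V₁) / ln(z₂/z₁)
α = ln(18.4/9.4) / ln(41.0/6.0) = ln(1.9574) / ln(6.8333)
  = 0.67164 / 1.92181 = 0.34948

α ≈ 0.35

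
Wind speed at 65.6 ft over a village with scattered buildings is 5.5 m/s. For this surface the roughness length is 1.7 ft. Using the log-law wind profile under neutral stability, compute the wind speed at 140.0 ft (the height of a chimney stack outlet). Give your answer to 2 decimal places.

6.64 m/s

Log law: V(z) ∝ ln(z/z₀), so V₂/V₁ = ln(z₂/z₀) / ln(z₁/z₀).
ln(140.0/1.7) = 4.4110, ln(65.6/1.7) = 3.6529
V₂ = 5.5 × 4.4110/3.6529 = 5.5 × 1.2075 = 6.6414 m/s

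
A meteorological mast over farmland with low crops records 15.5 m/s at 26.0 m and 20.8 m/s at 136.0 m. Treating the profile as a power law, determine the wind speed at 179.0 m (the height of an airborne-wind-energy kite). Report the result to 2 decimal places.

First find α: α = ln(V₂/V₁)/ln(z₂/z₁) = ln(20.8/15.5)/ln(136.0/26.0) = 0.29411/1.65456 = 0.1778
Extrapolate from 136.0 m to 179.0 m: V₃ = 20.8 × (179.0/136.0)^0.1778 = 20.8 × 1.0500 = 21.8410 m/s

21.84 m/s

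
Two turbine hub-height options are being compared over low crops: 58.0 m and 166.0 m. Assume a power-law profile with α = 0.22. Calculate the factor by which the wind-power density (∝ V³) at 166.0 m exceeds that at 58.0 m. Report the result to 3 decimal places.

2.002

Speed ratio: V_B/V_A = (z_B/z_A)^α = (166.0/58.0)^0.22 = (2.8621)^0.22 = 1.26029
Power-density ratio: P_B/P_A = (V_B/V_A)³ = (1.26029)³ = 2.00175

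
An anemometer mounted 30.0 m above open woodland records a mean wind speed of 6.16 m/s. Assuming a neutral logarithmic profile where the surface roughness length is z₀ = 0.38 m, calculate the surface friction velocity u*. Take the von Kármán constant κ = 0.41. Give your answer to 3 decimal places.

u* ≈ 0.578 m/s

Log law: V(z) = (u*/κ) · ln(z/z₀) ⇒ u* = κ · V / ln(z/z₀)
u* = 0.41 × 6.16 / ln(30.0/0.38) = 0.41 × 6.16 / 4.3688
   = 2.5256 / 4.3688 = 0.5781 m/s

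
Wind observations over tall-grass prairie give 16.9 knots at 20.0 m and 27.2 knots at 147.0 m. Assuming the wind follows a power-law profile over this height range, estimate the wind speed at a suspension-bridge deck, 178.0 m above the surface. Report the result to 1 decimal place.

28.5 knots

First find α: α = ln(V₂/V₁)/ln(z₂/z₁) = ln(27.2/16.9)/ln(147.0/20.0) = 0.47590/1.99470 = 0.2386
Extrapolate from 147.0 m to 178.0 m: V₃ = 27.2 × (178.0/147.0)^0.2386 = 27.2 × 1.0467 = 28.4706 knots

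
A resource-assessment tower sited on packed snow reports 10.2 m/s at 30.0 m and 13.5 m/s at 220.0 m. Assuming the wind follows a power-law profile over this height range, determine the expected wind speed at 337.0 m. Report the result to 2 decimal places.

14.33 m/s

First find α: α = ln(V₂/V₁)/ln(z₂/z₁) = ln(13.5/10.2)/ln(220.0/30.0) = 0.28030/1.99243 = 0.1407
Extrapolate from 220.0 m to 337.0 m: V₃ = 13.5 × (337.0/220.0)^0.1407 = 13.5 × 1.0618 = 14.3347 m/s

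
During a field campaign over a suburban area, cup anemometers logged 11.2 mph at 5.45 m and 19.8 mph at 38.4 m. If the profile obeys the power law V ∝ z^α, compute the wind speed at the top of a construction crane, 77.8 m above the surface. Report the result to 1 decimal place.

24.3 mph

First find α: α = ln(V₂/V₁)/ln(z₂/z₁) = ln(19.8/11.2)/ln(38.4/5.45) = 0.56977/1.95244 = 0.2918
Extrapolate from 38.4 m to 77.8 m: V₃ = 19.8 × (77.8/38.4)^0.2918 = 19.8 × 1.2288 = 24.3306 mph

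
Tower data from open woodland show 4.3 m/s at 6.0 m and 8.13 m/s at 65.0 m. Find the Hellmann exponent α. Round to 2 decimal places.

α ≈ 0.27

Power law: V₂/V₁ = (z₂/z₁)^α ⇒ α = ln(V₂/V₁) / ln(z₂/z₁)
α = ln(8.13/4.3) / ln(65.0/6.0) = ln(1.8907) / ln(10.8333)
  = 0.63695 / 2.38263 = 0.26733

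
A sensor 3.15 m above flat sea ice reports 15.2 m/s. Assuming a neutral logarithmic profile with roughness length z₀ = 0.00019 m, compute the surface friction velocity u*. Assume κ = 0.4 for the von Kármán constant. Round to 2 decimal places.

Log law: V(z) = (u*/κ) · ln(z/z₀) ⇒ u* = κ · V / ln(z/z₀)
u* = 0.4 × 15.2 / ln(3.15/0.00019) = 0.4 × 15.2 / 9.7159
   = 6.0800 / 9.7159 = 0.6258 m/s

u* ≈ 0.63 m/s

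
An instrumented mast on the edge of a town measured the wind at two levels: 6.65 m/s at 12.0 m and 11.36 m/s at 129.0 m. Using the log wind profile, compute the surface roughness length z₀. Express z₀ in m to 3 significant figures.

z₀ ≈ 0.420 m

Log law: V(z) ∝ ln(z/z₀). With r = V₁/V₂ = 6.65/11.36 = 0.58539,
r · ln(z₂/z₀) = ln(z₁/z₀) ⇒ ln z₀ = (ln z₁ − r·ln z₂)/(1 − r)
ln z₀ = (2.48491 − 0.58539×4.85981) / 0.41461 = -0.8682
z₀ = exp(-0.8682) = 0.4197 m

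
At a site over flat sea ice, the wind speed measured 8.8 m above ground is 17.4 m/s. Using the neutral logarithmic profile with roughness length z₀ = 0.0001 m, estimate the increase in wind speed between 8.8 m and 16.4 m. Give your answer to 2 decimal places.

Log law: V₂ = V₁ · ln(z₂/z₀)/ln(z₁/z₀) = 17.4 × 12.0076/11.3851 = 18.3514 m/s
ΔV = 18.3514 − 17.4 = 0.9514 m/s

0.95 m/s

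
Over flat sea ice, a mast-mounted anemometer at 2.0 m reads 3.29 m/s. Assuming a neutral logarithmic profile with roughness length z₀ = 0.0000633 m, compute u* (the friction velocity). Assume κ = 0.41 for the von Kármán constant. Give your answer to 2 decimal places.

u* ≈ 0.13 m/s

Log law: V(z) = (u*/κ) · ln(z/z₀) ⇒ u* = κ · V / ln(z/z₀)
u* = 0.41 × 3.29 / ln(2.0/0.0000633) = 0.41 × 3.29 / 10.3608
   = 1.3489 / 10.3608 = 0.1302 m/s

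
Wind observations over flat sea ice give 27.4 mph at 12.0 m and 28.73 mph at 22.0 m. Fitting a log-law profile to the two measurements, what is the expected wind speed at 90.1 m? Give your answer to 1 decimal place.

31.8 mph

Log law: V ∝ ln(z/z₀). From the pair, with r = V₁/V₂ = 0.95371,
ln z₀ = (ln z₁ − r·ln z₂)/(1 − r) = (2.4849 − 0.95371×3.0910)/0.04629 = -10.0024 → z₀ = 0.00004529 m
V₃ = V₁ · ln(z₃/z₀)/ln(z₁/z₀) = 27.4 × 14.5033/12.4873 = 31.8236 mph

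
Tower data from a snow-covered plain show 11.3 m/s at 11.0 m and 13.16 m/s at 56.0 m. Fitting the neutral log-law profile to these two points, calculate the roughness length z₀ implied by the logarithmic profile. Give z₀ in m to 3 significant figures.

z₀ ≈ 0.000559 m

Log law: V(z) ∝ ln(z/z₀). With r = V₁/V₂ = 11.3/13.16 = 0.85866,
r · ln(z₂/z₀) = ln(z₁/z₀) ⇒ ln z₀ = (ln z₁ − r·ln z₂)/(1 − r)
ln z₀ = (2.39790 − 0.85866×4.02535) / 0.14134 = -7.4893
z₀ = exp(-7.4893) = 0.0005590 m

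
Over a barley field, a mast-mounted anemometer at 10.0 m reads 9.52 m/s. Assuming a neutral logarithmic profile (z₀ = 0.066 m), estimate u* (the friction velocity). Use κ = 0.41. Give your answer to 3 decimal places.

u* ≈ 0.777 m/s

Log law: V(z) = (u*/κ) · ln(z/z₀) ⇒ u* = κ · V / ln(z/z₀)
u* = 0.41 × 9.52 / ln(10.0/0.066) = 0.41 × 9.52 / 5.0207
   = 3.9032 / 5.0207 = 0.7774 m/s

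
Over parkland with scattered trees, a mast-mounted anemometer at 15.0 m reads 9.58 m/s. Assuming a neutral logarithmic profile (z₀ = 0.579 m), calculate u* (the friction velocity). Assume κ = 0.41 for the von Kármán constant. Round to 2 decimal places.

u* ≈ 1.21 m/s

Log law: V(z) = (u*/κ) · ln(z/z₀) ⇒ u* = κ · V / ln(z/z₀)
u* = 0.41 × 9.58 / ln(15.0/0.579) = 0.41 × 9.58 / 3.2545
   = 3.9278 / 3.2545 = 1.2069 m/s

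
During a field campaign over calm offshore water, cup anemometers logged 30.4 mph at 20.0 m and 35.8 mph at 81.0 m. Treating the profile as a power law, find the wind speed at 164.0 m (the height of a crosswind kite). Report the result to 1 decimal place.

38.9 mph

First find α: α = ln(V₂/V₁)/ln(z₂/z₁) = ln(35.8/30.4)/ln(81.0/20.0) = 0.16351/1.39872 = 0.1169
Extrapolate from 81.0 m to 164.0 m: V₃ = 35.8 × (164.0/81.0)^0.1169 = 35.8 × 1.0860 = 38.8772 mph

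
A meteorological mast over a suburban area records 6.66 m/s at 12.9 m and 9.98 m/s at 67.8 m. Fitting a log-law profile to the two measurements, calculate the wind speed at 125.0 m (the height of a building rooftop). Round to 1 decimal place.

11.2 m/s

Log law: V ∝ ln(z/z₀). From the pair, with r = V₁/V₂ = 0.66733,
ln z₀ = (ln z₁ − r·ln z₂)/(1 − r) = (2.5572 − 0.66733×4.2166)/0.33267 = -0.7714 → z₀ = 0.4623 m
V₃ = V₁ · ln(z₃/z₀)/ln(z₁/z₀) = 6.66 × 5.5998/3.3287 = 11.2040 m/s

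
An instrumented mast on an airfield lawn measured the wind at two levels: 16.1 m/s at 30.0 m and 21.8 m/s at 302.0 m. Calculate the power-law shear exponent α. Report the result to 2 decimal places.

α ≈ 0.13

Power law: V₂/V₁ = (z₂/z₁)^α ⇒ α = ln(V₂/V₁) / ln(z₂/z₁)
α = ln(21.8/16.1) / ln(302.0/30.0) = ln(1.3540) / ln(10.0667)
  = 0.30309 / 2.30923 = 0.13125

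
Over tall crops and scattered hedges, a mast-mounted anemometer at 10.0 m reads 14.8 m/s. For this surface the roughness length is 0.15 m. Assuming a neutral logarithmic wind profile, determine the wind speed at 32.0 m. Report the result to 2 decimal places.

18.90 m/s

Log law: V(z) ∝ ln(z/z₀), so V₂/V₁ = ln(z₂/z₀) / ln(z₁/z₀).
ln(32.0/0.15) = 5.3629, ln(10.0/0.15) = 4.1997
V₂ = 14.8 × 5.3629/4.1997 = 14.8 × 1.2770 = 18.8990 m/s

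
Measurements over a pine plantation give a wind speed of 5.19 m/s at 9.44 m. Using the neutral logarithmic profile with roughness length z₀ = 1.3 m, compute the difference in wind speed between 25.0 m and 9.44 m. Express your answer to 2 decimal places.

2.55 m/s

Log law: V₂ = V₁ · ln(z₂/z₀)/ln(z₁/z₀) = 5.19 × 2.9565/1.9826 = 7.7395 m/s
ΔV = 7.7395 − 5.19 = 2.5495 m/s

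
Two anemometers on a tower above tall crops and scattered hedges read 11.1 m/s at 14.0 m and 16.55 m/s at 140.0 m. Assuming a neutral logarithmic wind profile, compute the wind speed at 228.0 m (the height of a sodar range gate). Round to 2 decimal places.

17.70 m/s

Log law: V ∝ ln(z/z₀). From the pair, with r = V₁/V₂ = 0.67069,
ln z₀ = (ln z₁ − r·ln z₂)/(1 − r) = (2.6391 − 0.67069×4.9416)/0.32931 = -2.0506 → z₀ = 0.1287 m
V₃ = V₁ · ln(z₃/z₀)/ln(z₁/z₀) = 11.1 × 7.4800/4.6897 = 17.7043 m/s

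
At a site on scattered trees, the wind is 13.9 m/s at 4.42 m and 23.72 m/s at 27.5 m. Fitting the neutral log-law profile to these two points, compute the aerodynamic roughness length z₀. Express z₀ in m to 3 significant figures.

Log law: V(z) ∝ ln(z/z₀). With r = V₁/V₂ = 13.9/23.72 = 0.58600,
r · ln(z₂/z₀) = ln(z₁/z₀) ⇒ ln z₀ = (ln z₁ − r·ln z₂)/(1 − r)
ln z₀ = (1.48614 − 0.58600×3.31419) / 0.41400 = -1.1014
z₀ = exp(-1.1014) = 0.3324 m

z₀ ≈ 0.332 m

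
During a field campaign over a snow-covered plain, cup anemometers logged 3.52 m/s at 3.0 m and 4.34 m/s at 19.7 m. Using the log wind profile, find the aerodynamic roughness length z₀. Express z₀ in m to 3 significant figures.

z₀ ≈ 0.000930 m

Log law: V(z) ∝ ln(z/z₀). With r = V₁/V₂ = 3.52/4.34 = 0.81106,
r · ln(z₂/z₀) = ln(z₁/z₀) ⇒ ln z₀ = (ln z₁ − r·ln z₂)/(1 − r)
ln z₀ = (1.09861 − 0.81106×2.98062) / 0.18894 = -6.9802
z₀ = exp(-6.9802) = 0.0009301 m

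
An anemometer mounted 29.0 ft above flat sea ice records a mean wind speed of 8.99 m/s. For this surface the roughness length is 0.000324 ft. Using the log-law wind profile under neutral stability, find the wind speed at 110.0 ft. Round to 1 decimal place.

Log law: V(z) ∝ ln(z/z₀), so V₂/V₁ = ln(z₂/z₀) / ln(z₁/z₀).
ln(110.0/0.000324) = 12.7352, ln(29.0/0.000324) = 11.4021
V₂ = 8.99 × 12.7352/11.4021 = 8.99 × 1.1169 = 10.0412 m/s

10.0 m/s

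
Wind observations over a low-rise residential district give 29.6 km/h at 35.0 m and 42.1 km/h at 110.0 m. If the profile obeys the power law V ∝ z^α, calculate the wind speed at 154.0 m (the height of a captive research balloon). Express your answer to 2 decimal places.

46.69 km/h

First find α: α = ln(V₂/V₁)/ln(z₂/z₁) = ln(42.1/29.6)/ln(110.0/35.0) = 0.35227/1.14513 = 0.3076
Extrapolate from 110.0 m to 154.0 m: V₃ = 42.1 × (154.0/110.0)^0.3076 = 42.1 × 1.1091 = 46.6912 km/h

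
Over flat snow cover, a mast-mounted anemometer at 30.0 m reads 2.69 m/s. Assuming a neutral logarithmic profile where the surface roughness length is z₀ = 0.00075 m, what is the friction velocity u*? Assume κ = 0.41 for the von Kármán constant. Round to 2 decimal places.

Log law: V(z) = (u*/κ) · ln(z/z₀) ⇒ u* = κ · V / ln(z/z₀)
u* = 0.41 × 2.69 / ln(30.0/0.00075) = 0.41 × 2.69 / 10.5966
   = 1.1029 / 10.5966 = 0.1041 m/s

u* ≈ 0.10 m/s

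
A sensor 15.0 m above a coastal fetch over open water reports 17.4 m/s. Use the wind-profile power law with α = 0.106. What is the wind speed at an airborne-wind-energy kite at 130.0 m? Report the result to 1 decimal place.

Power-law profile: V₂ = V₁ · (z₂/z₁)^α
V₂ = 17.4 × (130.0/15.0)^0.106 = 17.4 × (8.6667)^0.106
    = 17.4 × 1.2572 = 21.8757 m/s

21.9 m/s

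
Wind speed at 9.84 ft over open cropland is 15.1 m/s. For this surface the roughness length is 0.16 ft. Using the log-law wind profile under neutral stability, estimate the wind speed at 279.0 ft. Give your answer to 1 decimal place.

Log law: V(z) ∝ ln(z/z₀), so V₂/V₁ = ln(z₂/z₀) / ln(z₁/z₀).
ln(279.0/0.16) = 7.4638, ln(9.84/0.16) = 4.1190
V₂ = 15.1 × 7.4638/4.1190 = 15.1 × 1.8120 = 27.3616 m/s

27.4 m/s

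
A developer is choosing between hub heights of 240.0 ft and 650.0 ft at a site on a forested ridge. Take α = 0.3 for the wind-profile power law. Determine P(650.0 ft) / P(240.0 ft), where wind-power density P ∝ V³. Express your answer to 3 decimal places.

Speed ratio: V_B/V_A = (z_B/z_A)^α = (650.0/240.0)^0.3 = (2.7083)^0.3 = 1.34837
Power-density ratio: P_B/P_A = (V_B/V_A)³ = (1.34837)³ = 2.45150

2.452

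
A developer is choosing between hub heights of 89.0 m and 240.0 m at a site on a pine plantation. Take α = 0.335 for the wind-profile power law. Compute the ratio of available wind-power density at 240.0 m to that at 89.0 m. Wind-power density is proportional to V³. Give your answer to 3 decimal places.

2.710

Speed ratio: V_B/V_A = (z_B/z_A)^α = (240.0/89.0)^0.335 = (2.6966)^0.335 = 1.39420
Power-density ratio: P_B/P_A = (V_B/V_A)³ = (1.39420)³ = 2.71004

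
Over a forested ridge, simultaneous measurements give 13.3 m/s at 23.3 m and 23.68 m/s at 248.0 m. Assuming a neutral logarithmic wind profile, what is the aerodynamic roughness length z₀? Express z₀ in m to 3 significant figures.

z₀ ≈ 1.13 m

Log law: V(z) ∝ ln(z/z₀). With r = V₁/V₂ = 13.3/23.68 = 0.56166,
r · ln(z₂/z₀) = ln(z₁/z₀) ⇒ ln z₀ = (ln z₁ − r·ln z₂)/(1 − r)
ln z₀ = (3.14845 − 0.56166×5.51343) / 0.43834 = 0.1182
z₀ = exp(0.1182) = 1.125 m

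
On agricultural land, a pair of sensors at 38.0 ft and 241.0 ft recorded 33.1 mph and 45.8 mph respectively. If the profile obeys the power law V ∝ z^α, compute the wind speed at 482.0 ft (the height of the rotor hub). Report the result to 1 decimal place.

51.7 mph

First find α: α = ln(V₂/V₁)/ln(z₂/z₁) = ln(45.8/33.1)/ln(241.0/38.0) = 0.32475/1.84721 = 0.1758
Extrapolate from 241.0 ft to 482.0 ft: V₃ = 45.8 × (482.0/241.0)^0.1758 = 45.8 × 1.1296 = 51.7355 mph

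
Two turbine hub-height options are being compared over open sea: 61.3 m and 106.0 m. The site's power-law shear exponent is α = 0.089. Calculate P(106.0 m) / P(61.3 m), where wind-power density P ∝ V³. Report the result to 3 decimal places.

1.157

Speed ratio: V_B/V_A = (z_B/z_A)^α = (106.0/61.3)^0.089 = (1.7292)^0.089 = 1.04995
Power-density ratio: P_B/P_A = (V_B/V_A)³ = (1.04995)³ = 1.15746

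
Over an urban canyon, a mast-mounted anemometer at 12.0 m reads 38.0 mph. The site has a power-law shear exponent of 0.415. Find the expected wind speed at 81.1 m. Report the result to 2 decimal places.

Power-law profile: V₂ = V₁ · (z₂/z₁)^α
V₂ = 38.0 × (81.1/12.0)^0.415 = 38.0 × (6.7583)^0.415
    = 38.0 × 2.2100 = 83.9783 mph

83.98 mph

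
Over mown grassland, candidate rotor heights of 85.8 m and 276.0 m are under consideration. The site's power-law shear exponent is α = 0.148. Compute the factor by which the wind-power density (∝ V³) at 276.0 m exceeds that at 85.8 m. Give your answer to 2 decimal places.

Speed ratio: V_B/V_A = (z_B/z_A)^α = (276.0/85.8)^0.148 = (3.2168)^0.148 = 1.18877
Power-density ratio: P_B/P_A = (V_B/V_A)³ = (1.18877)³ = 1.67995

1.68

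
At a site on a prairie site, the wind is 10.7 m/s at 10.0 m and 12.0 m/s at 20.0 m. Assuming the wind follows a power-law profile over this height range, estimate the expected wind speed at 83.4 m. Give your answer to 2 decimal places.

First find α: α = ln(V₂/V₁)/ln(z₂/z₁) = ln(12.0/10.7)/ln(20.0/10.0) = 0.11466/0.69315 = 0.1654
Extrapolate from 20.0 m to 83.4 m: V₃ = 12.0 × (83.4/20.0)^0.1654 = 12.0 × 1.2664 = 15.1973 m/s

15.20 m/s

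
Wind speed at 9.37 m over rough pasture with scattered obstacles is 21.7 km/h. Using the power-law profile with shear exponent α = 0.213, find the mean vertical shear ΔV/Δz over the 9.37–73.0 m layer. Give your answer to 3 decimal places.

0.187 km/h/m

Power law: V₂ = V₁ · (z₂/z₁)^α = 21.7 × (7.7908)^0.213 = 33.6021 km/h
ΔV/Δz = (33.6021 − 21.7)/(73.0 − 9.37) = 11.9021/63.6300 = 0.18705 km/h/m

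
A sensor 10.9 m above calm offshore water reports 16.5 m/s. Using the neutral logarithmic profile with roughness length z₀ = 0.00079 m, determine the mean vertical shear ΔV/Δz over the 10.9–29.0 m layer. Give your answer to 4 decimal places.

0.0936 m/s/m

Log law: V₂ = V₁ · ln(z₂/z₀)/ln(z₁/z₀) = 16.5 × 10.5108/9.5322 = 18.1938 m/s
ΔV/Δz = (18.1938 − 16.5)/(29.0 − 10.9) = 1.6938/18.1000 = 0.09358 m/s/m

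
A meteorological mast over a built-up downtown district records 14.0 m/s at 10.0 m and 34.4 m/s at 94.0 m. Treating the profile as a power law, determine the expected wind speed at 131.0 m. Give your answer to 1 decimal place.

First find α: α = ln(V₂/V₁)/ln(z₂/z₁) = ln(34.4/14.0)/ln(94.0/10.0) = 0.89900/2.24071 = 0.4012
Extrapolate from 94.0 m to 131.0 m: V₃ = 34.4 × (131.0/94.0)^0.4012 = 34.4 × 1.1424 = 39.2998 m/s

39.3 m/s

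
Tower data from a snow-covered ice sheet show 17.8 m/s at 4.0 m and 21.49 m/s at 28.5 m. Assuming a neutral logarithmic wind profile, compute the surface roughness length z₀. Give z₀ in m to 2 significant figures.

z₀ ≈ 0.00031 m

Log law: V(z) ∝ ln(z/z₀). With r = V₁/V₂ = 17.8/21.49 = 0.82829,
r · ln(z₂/z₀) = ln(z₁/z₀) ⇒ ln z₀ = (ln z₁ − r·ln z₂)/(1 − r)
ln z₀ = (1.38629 − 0.82829×3.34990) / 0.17171 = -8.0859
z₀ = exp(-8.0859) = 0.0003079 m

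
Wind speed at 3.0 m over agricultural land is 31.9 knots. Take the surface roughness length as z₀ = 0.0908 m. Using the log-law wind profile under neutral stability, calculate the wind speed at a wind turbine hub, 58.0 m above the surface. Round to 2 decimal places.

58.91 knots

Log law: V(z) ∝ ln(z/z₀), so V₂/V₁ = ln(z₂/z₀) / ln(z₁/z₀).
ln(58.0/0.0908) = 6.4595, ln(3.0/0.0908) = 3.4977
V₂ = 31.9 × 6.4595/3.4977 = 31.9 × 1.8468 = 58.9127 knots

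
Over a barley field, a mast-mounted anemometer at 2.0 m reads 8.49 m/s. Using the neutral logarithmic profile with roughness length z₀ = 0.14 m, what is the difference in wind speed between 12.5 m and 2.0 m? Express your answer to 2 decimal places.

Log law: V₂ = V₁ · ln(z₂/z₀)/ln(z₁/z₀) = 8.49 × 4.4918/2.6593 = 14.3407 m/s
ΔV = 14.3407 − 8.49 = 5.8507 m/s

5.85 m/s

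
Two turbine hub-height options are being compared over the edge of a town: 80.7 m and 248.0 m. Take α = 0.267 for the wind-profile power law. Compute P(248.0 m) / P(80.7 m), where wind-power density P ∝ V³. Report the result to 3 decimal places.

2.458

Speed ratio: V_B/V_A = (z_B/z_A)^α = (248.0/80.7)^0.267 = (3.0731)^0.267 = 1.34953
Power-density ratio: P_B/P_A = (V_B/V_A)³ = (1.34953)³ = 2.45782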